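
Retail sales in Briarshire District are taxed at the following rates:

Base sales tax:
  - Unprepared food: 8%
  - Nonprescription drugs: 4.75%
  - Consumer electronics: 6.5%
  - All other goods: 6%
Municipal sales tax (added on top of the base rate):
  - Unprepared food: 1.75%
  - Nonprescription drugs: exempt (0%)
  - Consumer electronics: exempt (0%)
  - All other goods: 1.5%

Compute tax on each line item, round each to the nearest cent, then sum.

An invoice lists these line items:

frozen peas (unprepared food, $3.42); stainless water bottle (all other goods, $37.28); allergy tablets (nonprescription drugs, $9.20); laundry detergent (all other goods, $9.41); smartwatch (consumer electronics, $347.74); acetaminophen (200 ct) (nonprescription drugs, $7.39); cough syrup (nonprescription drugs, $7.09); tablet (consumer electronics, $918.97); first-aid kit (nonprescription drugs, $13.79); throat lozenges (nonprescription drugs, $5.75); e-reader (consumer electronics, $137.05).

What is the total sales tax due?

$97.14

Frozen peas $3.42: unprepared food → 8% + 1.75% municipal = 9.75% → $0.33
Stainless water bottle $37.28: all other goods → 6% + 1.5% municipal = 7.5% → $2.80
Allergy tablets $9.20: nonprescription drugs → 4.75% + 0% municipal = 4.75% → $0.44
Laundry detergent $9.41: all other goods → 6% + 1.5% municipal = 7.5% → $0.71
Smartwatch $347.74: consumer electronics → 6.5% + 0% municipal = 6.5% → $22.60
Acetaminophen (200 ct) $7.39: nonprescription drugs → 4.75% + 0% municipal = 4.75% → $0.35
Cough syrup $7.09: nonprescription drugs → 4.75% + 0% municipal = 4.75% → $0.34
Tablet $918.97: consumer electronics → 6.5% + 0% municipal = 6.5% → $59.73
First-aid kit $13.79: nonprescription drugs → 4.75% + 0% municipal = 4.75% → $0.66
Throat lozenges $5.75: nonprescription drugs → 4.75% + 0% municipal = 4.75% → $0.27
E-reader $137.05: consumer electronics → 6.5% + 0% municipal = 6.5% → $8.91
Total tax = $0.33 + $2.80 + $0.44 + $0.71 + $22.60 + $0.35 + $0.34 + $59.73 + $0.66 + $0.27 + $8.91 = $97.14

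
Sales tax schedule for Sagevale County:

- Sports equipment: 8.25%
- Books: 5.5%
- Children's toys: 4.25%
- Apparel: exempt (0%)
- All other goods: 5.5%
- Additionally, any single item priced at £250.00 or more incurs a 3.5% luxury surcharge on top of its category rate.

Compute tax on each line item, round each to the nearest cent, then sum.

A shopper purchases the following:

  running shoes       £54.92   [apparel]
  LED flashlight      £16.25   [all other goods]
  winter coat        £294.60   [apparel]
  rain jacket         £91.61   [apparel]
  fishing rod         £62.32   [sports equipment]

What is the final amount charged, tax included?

£536.04

Running shoes £54.92: apparel → 0% → £0.00
LED flashlight £16.25: all other goods → 5.5% → £0.89
Winter coat £294.60: apparel → 0% + 3.5% surcharge = 3.5% → £10.31
Rain jacket £91.61: apparel → 0% → £0.00
Fishing rod £62.32: sports equipment → 8.25% → £5.14
Subtotal = £519.70; tax = £16.34; total due = £536.04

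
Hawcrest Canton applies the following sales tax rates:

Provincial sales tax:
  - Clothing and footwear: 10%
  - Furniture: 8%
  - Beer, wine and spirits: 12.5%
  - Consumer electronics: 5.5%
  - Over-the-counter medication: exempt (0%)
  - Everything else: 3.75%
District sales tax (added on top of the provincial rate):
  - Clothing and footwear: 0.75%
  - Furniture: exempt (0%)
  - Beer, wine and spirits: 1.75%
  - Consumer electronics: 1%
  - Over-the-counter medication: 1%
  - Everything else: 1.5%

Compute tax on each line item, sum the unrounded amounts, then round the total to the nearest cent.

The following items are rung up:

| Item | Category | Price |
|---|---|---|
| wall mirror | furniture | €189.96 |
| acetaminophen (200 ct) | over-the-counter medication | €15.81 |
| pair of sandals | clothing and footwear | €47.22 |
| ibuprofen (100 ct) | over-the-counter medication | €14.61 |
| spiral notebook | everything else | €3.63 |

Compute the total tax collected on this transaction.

€20.77

Wall mirror €189.96: furniture → 8% + 0% district = 8% → €15.1968
Acetaminophen (200 ct) €15.81: over-the-counter medication → 0% + 1% district = 1% → €0.1581
Pair of sandals €47.22: clothing and footwear → 10% + 0.75% district = 10.75% → €5.07615
Ibuprofen (100 ct) €14.61: over-the-counter medication → 0% + 1% district = 1% → €0.1461
Spiral notebook €3.63: everything else → 3.75% + 1.5% district = 5.25% → €0.190575
Unrounded tax sum = €20.767725 → €20.77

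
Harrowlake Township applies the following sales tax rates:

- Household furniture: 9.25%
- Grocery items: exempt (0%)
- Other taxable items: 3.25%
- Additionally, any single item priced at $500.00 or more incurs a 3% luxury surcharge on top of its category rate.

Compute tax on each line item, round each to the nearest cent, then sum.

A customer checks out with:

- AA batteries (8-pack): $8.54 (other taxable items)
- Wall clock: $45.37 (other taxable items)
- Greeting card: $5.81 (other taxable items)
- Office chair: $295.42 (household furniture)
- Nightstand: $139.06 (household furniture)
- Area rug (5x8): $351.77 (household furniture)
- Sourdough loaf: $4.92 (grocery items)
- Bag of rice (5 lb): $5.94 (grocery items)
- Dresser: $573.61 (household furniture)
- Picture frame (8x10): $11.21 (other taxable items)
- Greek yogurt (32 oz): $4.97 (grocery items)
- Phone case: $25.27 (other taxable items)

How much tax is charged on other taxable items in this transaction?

$3.12

AA batteries (8-pack) $8.54: other taxable items → 3.25% → $0.28
Wall clock $45.37: other taxable items → 3.25% → $1.47
Greeting card $5.81: other taxable items → 3.25% → $0.19
Picture frame (8x10) $11.21: other taxable items → 3.25% → $0.36
Phone case $25.27: other taxable items → 3.25% → $0.82
Tax on other taxable items = $0.28 + $1.47 + $0.19 + $0.36 + $0.82 = $3.12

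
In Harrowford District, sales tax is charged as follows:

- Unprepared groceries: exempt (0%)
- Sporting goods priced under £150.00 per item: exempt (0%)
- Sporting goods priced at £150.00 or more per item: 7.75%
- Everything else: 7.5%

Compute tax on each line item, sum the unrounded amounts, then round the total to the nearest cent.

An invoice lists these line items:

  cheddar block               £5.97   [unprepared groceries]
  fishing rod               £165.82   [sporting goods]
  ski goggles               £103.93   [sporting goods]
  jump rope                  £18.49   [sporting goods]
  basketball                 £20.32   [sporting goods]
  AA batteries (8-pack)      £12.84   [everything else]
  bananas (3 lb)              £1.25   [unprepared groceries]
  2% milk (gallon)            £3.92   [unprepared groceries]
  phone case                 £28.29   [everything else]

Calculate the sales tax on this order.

Cheddar block £5.97: unprepared groceries → 0% → £0.00
Fishing rod £165.82: sporting goods, £150.00 or more → 7.75% → £12.85105
Ski goggles £103.93: sporting goods, under £150.00 → 0% → £0.00
Jump rope £18.49: sporting goods, under £150.00 → 0% → £0.00
Basketball £20.32: sporting goods, under £150.00 → 0% → £0.00
AA batteries (8-pack) £12.84: everything else → 7.5% → £0.963
Bananas (3 lb) £1.25: unprepared groceries → 0% → £0.00
2% milk (gallon) £3.92: unprepared groceries → 0% → £0.00
Phone case £28.29: everything else → 7.5% → £2.12175
Unrounded tax sum = £15.9358 → £15.94

£15.94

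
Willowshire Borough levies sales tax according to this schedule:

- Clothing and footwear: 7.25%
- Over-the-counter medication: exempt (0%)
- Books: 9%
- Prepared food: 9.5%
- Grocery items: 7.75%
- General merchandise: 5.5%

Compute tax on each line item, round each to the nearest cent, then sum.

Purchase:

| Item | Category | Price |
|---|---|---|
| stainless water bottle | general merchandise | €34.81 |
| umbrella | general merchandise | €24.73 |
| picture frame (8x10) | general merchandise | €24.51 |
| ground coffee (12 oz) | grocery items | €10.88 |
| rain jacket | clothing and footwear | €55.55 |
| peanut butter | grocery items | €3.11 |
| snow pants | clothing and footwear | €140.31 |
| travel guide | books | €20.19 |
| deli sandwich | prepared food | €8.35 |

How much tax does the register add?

Stainless water bottle €34.81: general merchandise → 5.5% → €1.91
Umbrella €24.73: general merchandise → 5.5% → €1.36
Picture frame (8x10) €24.51: general merchandise → 5.5% → €1.35
Ground coffee (12 oz) €10.88: grocery items → 7.75% → €0.84
Rain jacket €55.55: clothing and footwear → 7.25% → €4.03
Peanut butter €3.11: grocery items → 7.75% → €0.24
Snow pants €140.31: clothing and footwear → 7.25% → €10.17
Travel guide €20.19: books → 9% → €1.82
Deli sandwich €8.35: prepared food → 9.5% → €0.79
Total tax = €1.91 + €1.36 + €1.35 + €0.84 + €4.03 + €0.24 + €10.17 + €1.82 + €0.79 = €22.51

€22.51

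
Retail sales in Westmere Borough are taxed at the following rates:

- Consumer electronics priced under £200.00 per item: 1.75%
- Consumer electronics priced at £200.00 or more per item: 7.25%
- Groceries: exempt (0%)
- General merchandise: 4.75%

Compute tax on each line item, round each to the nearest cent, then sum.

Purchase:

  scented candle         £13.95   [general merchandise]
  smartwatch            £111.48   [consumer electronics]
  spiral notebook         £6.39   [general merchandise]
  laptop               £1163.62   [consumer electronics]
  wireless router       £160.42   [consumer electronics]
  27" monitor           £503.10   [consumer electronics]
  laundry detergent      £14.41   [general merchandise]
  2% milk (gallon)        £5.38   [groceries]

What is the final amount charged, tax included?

Scented candle £13.95: general merchandise → 4.75% → £0.66
Smartwatch £111.48: consumer electronics, under £200.00 → 1.75% → £1.95
Spiral notebook £6.39: general merchandise → 4.75% → £0.30
Laptop £1163.62: consumer electronics, £200.00 or more → 7.25% → £84.36
Wireless router £160.42: consumer electronics, under £200.00 → 1.75% → £2.81
27" monitor £503.10: consumer electronics, £200.00 or more → 7.25% → £36.47
Laundry detergent £14.41: general merchandise → 4.75% → £0.68
2% milk (gallon) £5.38: groceries → 0% → £0.00
Subtotal = £1978.75; tax = £127.23; total due = £2105.98

£2105.98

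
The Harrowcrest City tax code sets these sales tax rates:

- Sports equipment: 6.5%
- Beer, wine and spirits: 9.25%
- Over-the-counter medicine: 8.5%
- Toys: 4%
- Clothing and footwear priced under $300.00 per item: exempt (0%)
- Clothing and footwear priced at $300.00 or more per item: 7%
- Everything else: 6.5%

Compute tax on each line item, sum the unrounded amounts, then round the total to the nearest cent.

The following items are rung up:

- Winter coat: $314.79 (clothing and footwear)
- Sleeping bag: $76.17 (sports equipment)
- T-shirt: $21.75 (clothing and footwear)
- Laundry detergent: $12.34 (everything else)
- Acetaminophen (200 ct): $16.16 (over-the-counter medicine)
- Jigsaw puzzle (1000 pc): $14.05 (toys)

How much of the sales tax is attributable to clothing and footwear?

$22.04

Winter coat $314.79: clothing and footwear, $300.00 or more → 7% → $22.0353
T-shirt $21.75: clothing and footwear, under $300.00 → 0% → $0.00
Tax on clothing and footwear: unrounded sum = $22.0353 → $22.04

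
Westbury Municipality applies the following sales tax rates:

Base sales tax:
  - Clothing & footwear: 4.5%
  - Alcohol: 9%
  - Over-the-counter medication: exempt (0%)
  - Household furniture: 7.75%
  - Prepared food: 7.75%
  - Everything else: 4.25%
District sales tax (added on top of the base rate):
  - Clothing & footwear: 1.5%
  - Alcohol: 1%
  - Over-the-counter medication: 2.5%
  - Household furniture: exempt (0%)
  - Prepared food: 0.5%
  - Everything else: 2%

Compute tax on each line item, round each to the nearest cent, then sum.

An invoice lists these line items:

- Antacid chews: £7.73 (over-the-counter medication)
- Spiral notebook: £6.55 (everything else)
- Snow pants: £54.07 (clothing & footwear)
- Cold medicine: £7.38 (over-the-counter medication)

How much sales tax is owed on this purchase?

£4.02

Antacid chews £7.73: over-the-counter medication → 0% + 2.5% district = 2.5% → £0.19
Spiral notebook £6.55: everything else → 4.25% + 2% district = 6.25% → £0.41
Snow pants £54.07: clothing & footwear → 4.5% + 1.5% district = 6% → £3.24
Cold medicine £7.38: over-the-counter medication → 0% + 2.5% district = 2.5% → £0.18
Total tax = £0.19 + £0.41 + £3.24 + £0.18 = £4.02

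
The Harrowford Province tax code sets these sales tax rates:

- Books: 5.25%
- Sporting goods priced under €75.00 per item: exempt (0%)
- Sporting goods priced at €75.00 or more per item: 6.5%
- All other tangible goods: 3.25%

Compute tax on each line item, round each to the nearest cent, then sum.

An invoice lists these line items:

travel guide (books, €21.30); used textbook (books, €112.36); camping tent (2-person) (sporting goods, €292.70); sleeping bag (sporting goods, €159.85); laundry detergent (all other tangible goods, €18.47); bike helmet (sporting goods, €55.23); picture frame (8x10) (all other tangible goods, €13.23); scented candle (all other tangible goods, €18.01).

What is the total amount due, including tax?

Travel guide €21.30: books → 5.25% → €1.12
Used textbook €112.36: books → 5.25% → €5.90
Camping tent (2-person) €292.70: sporting goods, €75.00 or more → 6.5% → €19.03
Sleeping bag €159.85: sporting goods, €75.00 or more → 6.5% → €10.39
Laundry detergent €18.47: all other tangible goods → 3.25% → €0.60
Bike helmet €55.23: sporting goods, under €75.00 → 0% → €0.00
Picture frame (8x10) €13.23: all other tangible goods → 3.25% → €0.43
Scented candle €18.01: all other tangible goods → 3.25% → €0.59
Subtotal = €691.15; tax = €38.06; total due = €729.21

€729.21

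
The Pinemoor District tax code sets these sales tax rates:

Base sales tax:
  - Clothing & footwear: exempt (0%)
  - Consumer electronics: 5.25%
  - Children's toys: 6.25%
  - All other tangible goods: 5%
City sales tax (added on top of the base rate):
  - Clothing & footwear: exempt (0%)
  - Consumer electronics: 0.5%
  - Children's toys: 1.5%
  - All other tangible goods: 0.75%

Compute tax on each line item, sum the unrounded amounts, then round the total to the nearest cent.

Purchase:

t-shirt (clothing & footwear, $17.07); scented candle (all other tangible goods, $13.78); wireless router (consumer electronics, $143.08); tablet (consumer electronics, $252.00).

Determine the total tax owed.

T-shirt $17.07: clothing & footwear → 0% + 0% city = 0% → $0.00
Scented candle $13.78: all other tangible goods → 5% + 0.75% city = 5.75% → $0.79235
Wireless router $143.08: consumer electronics → 5.25% + 0.5% city = 5.75% → $8.2271
Tablet $252.00: consumer electronics → 5.25% + 0.5% city = 5.75% → $14.49
Unrounded tax sum = $23.50945 → $23.51

$23.51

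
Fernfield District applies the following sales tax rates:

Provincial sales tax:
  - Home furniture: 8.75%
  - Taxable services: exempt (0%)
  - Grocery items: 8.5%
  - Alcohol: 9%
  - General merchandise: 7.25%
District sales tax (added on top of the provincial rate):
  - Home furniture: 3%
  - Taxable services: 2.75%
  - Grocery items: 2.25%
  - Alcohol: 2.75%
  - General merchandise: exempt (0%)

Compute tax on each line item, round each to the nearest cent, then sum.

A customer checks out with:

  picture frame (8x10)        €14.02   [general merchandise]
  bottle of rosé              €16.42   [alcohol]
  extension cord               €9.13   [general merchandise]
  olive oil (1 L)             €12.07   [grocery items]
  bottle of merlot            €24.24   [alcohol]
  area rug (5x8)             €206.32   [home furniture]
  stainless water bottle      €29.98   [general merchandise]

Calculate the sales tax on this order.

€34.17

Picture frame (8x10) €14.02: general merchandise → 7.25% + 0% district = 7.25% → €1.02
Bottle of rosé €16.42: alcohol → 9% + 2.75% district = 11.75% → €1.93
Extension cord €9.13: general merchandise → 7.25% + 0% district = 7.25% → €0.66
Olive oil (1 L) €12.07: grocery items → 8.5% + 2.25% district = 10.75% → €1.30
Bottle of merlot €24.24: alcohol → 9% + 2.75% district = 11.75% → €2.85
Area rug (5x8) €206.32: home furniture → 8.75% + 3% district = 11.75% → €24.24
Stainless water bottle €29.98: general merchandise → 7.25% + 0% district = 7.25% → €2.17
Total tax = €1.02 + €1.93 + €0.66 + €1.30 + €2.85 + €24.24 + €2.17 = €34.17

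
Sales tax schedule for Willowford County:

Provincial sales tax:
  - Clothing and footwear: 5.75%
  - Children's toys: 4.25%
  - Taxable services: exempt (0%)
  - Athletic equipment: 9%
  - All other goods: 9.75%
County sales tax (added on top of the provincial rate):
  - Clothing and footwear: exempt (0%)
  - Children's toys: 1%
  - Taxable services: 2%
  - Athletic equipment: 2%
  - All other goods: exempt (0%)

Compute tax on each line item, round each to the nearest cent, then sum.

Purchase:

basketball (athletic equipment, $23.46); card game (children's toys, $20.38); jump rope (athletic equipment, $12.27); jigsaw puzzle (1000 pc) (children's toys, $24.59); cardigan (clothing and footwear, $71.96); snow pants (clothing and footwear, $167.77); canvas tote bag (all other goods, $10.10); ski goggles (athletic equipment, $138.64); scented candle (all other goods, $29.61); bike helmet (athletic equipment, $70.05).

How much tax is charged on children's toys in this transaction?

Card game $20.38: children's toys → 4.25% + 1% county = 5.25% → $1.07
Jigsaw puzzle (1000 pc) $24.59: children's toys → 4.25% + 1% county = 5.25% → $1.29
Tax on children's toys = $1.07 + $1.29 = $2.36

$2.36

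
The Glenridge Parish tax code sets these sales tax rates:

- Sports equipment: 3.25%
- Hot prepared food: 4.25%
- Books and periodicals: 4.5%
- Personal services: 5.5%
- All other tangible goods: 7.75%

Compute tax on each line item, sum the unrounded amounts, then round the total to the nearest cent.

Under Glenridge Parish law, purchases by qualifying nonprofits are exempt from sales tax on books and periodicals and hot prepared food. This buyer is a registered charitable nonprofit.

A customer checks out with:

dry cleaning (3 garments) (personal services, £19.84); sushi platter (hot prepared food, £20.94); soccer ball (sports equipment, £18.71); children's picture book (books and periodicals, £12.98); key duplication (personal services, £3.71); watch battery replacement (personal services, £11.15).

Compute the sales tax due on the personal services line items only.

Dry cleaning (3 garments) £19.84: personal services → 5.5% → £1.0912
Key duplication £3.71: personal services → 5.5% → £0.20405
Watch battery replacement £11.15: personal services → 5.5% → £0.61325
Tax on personal services: unrounded sum = £1.9085 → £1.91

£1.91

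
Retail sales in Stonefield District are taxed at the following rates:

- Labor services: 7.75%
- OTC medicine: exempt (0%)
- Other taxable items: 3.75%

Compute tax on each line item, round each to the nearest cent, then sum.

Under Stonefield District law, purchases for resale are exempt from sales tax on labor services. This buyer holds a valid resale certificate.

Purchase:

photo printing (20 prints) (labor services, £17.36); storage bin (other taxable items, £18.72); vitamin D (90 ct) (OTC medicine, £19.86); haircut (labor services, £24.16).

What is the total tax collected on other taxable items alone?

Storage bin £18.72: other taxable items → 3.75% → £0.70
Tax on other taxable items = £0.70

£0.70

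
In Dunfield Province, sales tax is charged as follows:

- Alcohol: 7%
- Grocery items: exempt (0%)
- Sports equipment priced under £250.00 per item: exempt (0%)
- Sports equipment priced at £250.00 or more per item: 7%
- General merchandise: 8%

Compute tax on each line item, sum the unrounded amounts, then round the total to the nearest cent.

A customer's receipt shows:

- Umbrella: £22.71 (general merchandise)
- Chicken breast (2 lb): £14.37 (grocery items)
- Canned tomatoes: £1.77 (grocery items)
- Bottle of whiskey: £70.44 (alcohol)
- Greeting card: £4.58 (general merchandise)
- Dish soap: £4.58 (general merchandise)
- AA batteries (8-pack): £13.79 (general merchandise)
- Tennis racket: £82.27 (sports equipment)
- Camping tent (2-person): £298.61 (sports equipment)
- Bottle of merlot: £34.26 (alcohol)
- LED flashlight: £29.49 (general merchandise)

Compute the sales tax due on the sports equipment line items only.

£20.90

Tennis racket £82.27: sports equipment, under £250.00 → 0% → £0.00
Camping tent (2-person) £298.61: sports equipment, £250.00 or more → 7% → £20.9027
Tax on sports equipment: unrounded sum = £20.9027 → £20.90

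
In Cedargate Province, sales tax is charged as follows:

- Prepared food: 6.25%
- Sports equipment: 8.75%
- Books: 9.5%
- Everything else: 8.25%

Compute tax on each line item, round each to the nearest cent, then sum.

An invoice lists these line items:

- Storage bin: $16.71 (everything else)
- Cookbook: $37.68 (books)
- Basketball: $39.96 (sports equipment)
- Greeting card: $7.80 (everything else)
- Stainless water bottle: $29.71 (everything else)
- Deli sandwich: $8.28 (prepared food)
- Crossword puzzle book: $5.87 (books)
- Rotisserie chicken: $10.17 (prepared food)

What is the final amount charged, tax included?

Storage bin $16.71: everything else → 8.25% → $1.38
Cookbook $37.68: books → 9.5% → $3.58
Basketball $39.96: sports equipment → 8.75% → $3.50
Greeting card $7.80: everything else → 8.25% → $0.64
Stainless water bottle $29.71: everything else → 8.25% → $2.45
Deli sandwich $8.28: prepared food → 6.25% → $0.52
Crossword puzzle book $5.87: books → 9.5% → $0.56
Rotisserie chicken $10.17: prepared food → 6.25% → $0.64
Subtotal = $156.18; tax = $13.27; total due = $169.45

$169.45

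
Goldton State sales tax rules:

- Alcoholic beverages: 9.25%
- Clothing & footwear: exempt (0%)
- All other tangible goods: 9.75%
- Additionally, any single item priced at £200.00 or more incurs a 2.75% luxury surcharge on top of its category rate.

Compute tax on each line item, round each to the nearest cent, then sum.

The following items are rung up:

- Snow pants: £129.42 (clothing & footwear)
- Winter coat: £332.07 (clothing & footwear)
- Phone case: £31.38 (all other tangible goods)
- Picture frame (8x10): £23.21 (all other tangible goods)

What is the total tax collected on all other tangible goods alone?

Phone case £31.38: all other tangible goods → 9.75% → £3.06
Picture frame (8x10) £23.21: all other tangible goods → 9.75% → £2.26
Tax on all other tangible goods = £3.06 + £2.26 = £5.32

£5.32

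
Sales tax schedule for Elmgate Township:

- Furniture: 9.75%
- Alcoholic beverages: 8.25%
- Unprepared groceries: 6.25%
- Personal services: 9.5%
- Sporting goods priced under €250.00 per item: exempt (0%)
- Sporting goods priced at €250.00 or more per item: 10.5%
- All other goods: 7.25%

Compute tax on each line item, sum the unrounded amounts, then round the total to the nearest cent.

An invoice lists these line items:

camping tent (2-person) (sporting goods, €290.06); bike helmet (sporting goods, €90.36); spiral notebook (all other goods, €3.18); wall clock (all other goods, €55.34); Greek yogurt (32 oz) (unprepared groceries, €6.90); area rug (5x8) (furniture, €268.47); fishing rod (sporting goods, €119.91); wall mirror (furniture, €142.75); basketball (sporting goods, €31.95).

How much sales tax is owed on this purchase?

€75.22

Camping tent (2-person) €290.06: sporting goods, €250.00 or more → 10.5% → €30.4563
Bike helmet €90.36: sporting goods, under €250.00 → 0% → €0.00
Spiral notebook €3.18: all other goods → 7.25% → €0.23055
Wall clock €55.34: all other goods → 7.25% → €4.01215
Greek yogurt (32 oz) €6.90: unprepared groceries → 6.25% → €0.43125
Area rug (5x8) €268.47: furniture → 9.75% → €26.175825
Fishing rod €119.91: sporting goods, under €250.00 → 0% → €0.00
Wall mirror €142.75: furniture → 9.75% → €13.918125
Basketball €31.95: sporting goods, under €250.00 → 0% → €0.00
Unrounded tax sum = €75.2242 → €75.22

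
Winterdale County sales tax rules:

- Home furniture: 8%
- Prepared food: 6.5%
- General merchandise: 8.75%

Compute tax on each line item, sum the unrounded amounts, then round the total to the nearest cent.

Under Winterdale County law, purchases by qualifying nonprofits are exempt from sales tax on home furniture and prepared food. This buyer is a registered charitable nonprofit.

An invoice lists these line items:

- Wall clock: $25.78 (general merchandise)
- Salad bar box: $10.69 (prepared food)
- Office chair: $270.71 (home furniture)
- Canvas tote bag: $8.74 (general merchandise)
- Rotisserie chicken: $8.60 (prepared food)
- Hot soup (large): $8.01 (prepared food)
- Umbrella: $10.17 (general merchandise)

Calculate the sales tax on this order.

$3.91

Wall clock $25.78: general merchandise → 8.75% → $2.25575
Salad bar box $10.69: prepared food, buyer-exempt → 0% → $0.00
Office chair $270.71: home furniture, buyer-exempt → 0% → $0.00
Canvas tote bag $8.74: general merchandise → 8.75% → $0.76475
Rotisserie chicken $8.60: prepared food, buyer-exempt → 0% → $0.00
Hot soup (large) $8.01: prepared food, buyer-exempt → 0% → $0.00
Umbrella $10.17: general merchandise → 8.75% → $0.889875
Unrounded tax sum = $3.910375 → $3.91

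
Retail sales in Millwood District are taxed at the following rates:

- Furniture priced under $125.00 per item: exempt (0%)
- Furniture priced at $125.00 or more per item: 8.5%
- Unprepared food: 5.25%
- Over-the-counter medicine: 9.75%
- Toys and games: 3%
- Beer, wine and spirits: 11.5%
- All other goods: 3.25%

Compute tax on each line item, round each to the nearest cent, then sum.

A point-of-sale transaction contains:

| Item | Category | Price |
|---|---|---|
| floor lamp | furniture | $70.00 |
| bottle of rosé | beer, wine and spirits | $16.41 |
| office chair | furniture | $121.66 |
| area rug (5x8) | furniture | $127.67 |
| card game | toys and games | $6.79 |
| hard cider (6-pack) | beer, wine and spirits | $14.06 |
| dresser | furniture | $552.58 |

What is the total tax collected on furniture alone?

$57.82

Floor lamp $70.00: furniture, under $125.00 → 0% → $0.00
Office chair $121.66: furniture, under $125.00 → 0% → $0.00
Area rug (5x8) $127.67: furniture, $125.00 or more → 8.5% → $10.85
Dresser $552.58: furniture, $125.00 or more → 8.5% → $46.97
Tax on furniture = $0.00 + $0.00 + $10.85 + $46.97 = $57.82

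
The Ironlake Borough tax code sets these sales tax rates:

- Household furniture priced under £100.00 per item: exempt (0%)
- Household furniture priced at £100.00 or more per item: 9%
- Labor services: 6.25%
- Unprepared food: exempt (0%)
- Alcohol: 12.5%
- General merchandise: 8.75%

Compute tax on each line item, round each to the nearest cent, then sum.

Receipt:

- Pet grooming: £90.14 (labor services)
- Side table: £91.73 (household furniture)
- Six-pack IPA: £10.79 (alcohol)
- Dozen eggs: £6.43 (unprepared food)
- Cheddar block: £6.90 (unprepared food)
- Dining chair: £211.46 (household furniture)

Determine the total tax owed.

£26.01

Pet grooming £90.14: labor services → 6.25% → £5.63
Side table £91.73: household furniture, under £100.00 → 0% → £0.00
Six-pack IPA £10.79: alcohol → 12.5% → £1.35
Dozen eggs £6.43: unprepared food → 0% → £0.00
Cheddar block £6.90: unprepared food → 0% → £0.00
Dining chair £211.46: household furniture, £100.00 or more → 9% → £19.03
Total tax = £5.63 + £1.35 + £19.03 = £26.01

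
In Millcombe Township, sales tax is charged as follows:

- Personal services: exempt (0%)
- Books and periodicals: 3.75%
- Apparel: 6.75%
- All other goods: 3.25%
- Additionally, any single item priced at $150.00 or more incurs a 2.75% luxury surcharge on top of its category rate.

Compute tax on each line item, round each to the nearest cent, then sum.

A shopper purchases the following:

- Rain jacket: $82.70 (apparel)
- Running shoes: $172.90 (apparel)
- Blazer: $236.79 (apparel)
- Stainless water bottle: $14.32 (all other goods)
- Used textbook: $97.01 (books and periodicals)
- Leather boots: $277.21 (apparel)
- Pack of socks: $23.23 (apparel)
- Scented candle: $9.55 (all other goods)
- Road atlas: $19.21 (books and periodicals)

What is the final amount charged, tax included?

$1010.47

Rain jacket $82.70: apparel → 6.75% → $5.58
Running shoes $172.90: apparel → 6.75% + 2.75% surcharge = 9.5% → $16.43
Blazer $236.79: apparel → 6.75% + 2.75% surcharge = 9.5% → $22.50
Stainless water bottle $14.32: all other goods → 3.25% → $0.47
Used textbook $97.01: books and periodicals → 3.75% → $3.64
Leather boots $277.21: apparel → 6.75% + 2.75% surcharge = 9.5% → $26.33
Pack of socks $23.23: apparel → 6.75% → $1.57
Scented candle $9.55: all other goods → 3.25% → $0.31
Road atlas $19.21: books and periodicals → 3.75% → $0.72
Subtotal = $932.92; tax = $77.55; total due = $1010.47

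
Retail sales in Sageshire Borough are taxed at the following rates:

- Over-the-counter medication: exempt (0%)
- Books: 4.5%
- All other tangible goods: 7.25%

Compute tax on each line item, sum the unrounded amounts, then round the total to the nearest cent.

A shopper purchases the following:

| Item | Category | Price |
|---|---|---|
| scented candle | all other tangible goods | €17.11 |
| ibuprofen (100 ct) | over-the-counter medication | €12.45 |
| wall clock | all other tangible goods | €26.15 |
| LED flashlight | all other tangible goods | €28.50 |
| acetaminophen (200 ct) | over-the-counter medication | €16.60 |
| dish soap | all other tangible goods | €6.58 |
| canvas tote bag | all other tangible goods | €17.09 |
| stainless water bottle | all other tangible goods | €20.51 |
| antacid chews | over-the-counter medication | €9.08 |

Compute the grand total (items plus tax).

Scented candle €17.11: all other tangible goods → 7.25% → €1.240475
Ibuprofen (100 ct) €12.45: over-the-counter medication → 0% → €0.00
Wall clock €26.15: all other tangible goods → 7.25% → €1.895875
LED flashlight €28.50: all other tangible goods → 7.25% → €2.06625
Acetaminophen (200 ct) €16.60: over-the-counter medication → 0% → €0.00
Dish soap €6.58: all other tangible goods → 7.25% → €0.47705
Canvas tote bag €17.09: all other tangible goods → 7.25% → €1.239025
Stainless water bottle €20.51: all other tangible goods → 7.25% → €1.486975
Antacid chews €9.08: over-the-counter medication → 0% → €0.00
Subtotal = €154.07; unrounded tax = €8.40565 → €8.41; total due = €162.48

€162.48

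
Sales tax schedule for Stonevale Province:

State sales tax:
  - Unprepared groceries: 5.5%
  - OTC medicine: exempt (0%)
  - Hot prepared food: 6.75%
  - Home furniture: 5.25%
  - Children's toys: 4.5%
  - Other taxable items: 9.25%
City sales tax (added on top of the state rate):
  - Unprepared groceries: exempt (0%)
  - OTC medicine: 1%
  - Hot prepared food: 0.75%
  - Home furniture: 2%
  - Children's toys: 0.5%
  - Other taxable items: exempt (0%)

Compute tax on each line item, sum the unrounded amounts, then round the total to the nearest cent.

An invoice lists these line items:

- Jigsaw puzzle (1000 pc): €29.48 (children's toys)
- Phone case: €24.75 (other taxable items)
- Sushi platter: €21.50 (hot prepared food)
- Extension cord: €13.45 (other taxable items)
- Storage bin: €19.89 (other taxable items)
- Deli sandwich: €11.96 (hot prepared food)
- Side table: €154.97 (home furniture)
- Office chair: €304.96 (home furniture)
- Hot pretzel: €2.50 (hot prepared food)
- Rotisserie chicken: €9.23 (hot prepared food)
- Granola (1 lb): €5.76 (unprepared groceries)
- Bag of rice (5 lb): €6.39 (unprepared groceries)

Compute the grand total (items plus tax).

Jigsaw puzzle (1000 pc) €29.48: children's toys → 4.5% + 0.5% city = 5% → €1.474
Phone case €24.75: other taxable items → 9.25% + 0% city = 9.25% → €2.289375
Sushi platter €21.50: hot prepared food → 6.75% + 0.75% city = 7.5% → €1.6125
Extension cord €13.45: other taxable items → 9.25% + 0% city = 9.25% → €1.244125
Storage bin €19.89: other taxable items → 9.25% + 0% city = 9.25% → €1.839825
Deli sandwich €11.96: hot prepared food → 6.75% + 0.75% city = 7.5% → €0.897
Side table €154.97: home furniture → 5.25% + 2% city = 7.25% → €11.235325
Office chair €304.96: home furniture → 5.25% + 2% city = 7.25% → €22.1096
Hot pretzel €2.50: hot prepared food → 6.75% + 0.75% city = 7.5% → €0.1875
Rotisserie chicken €9.23: hot prepared food → 6.75% + 0.75% city = 7.5% → €0.69225
Granola (1 lb) €5.76: unprepared groceries → 5.5% + 0% city = 5.5% → €0.3168
Bag of rice (5 lb) €6.39: unprepared groceries → 5.5% + 0% city = 5.5% → €0.35145
Subtotal = €604.84; unrounded tax = €44.24975 → €44.25; total due = €649.09

€649.09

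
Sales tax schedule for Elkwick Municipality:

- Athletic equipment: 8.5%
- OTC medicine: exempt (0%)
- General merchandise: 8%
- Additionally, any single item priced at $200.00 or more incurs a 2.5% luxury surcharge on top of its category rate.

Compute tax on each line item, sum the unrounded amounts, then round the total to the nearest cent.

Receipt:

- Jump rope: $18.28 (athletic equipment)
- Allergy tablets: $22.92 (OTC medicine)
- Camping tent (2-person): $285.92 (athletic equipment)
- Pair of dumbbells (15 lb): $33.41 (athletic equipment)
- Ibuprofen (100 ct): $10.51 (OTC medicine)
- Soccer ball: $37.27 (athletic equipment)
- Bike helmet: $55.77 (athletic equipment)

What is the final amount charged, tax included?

Jump rope $18.28: athletic equipment → 8.5% → $1.5538
Allergy tablets $22.92: OTC medicine → 0% → $0.00
Camping tent (2-person) $285.92: athletic equipment → 8.5% + 2.5% surcharge = 11% → $31.4512
Pair of dumbbells (15 lb) $33.41: athletic equipment → 8.5% → $2.83985
Ibuprofen (100 ct) $10.51: OTC medicine → 0% → $0.00
Soccer ball $37.27: athletic equipment → 8.5% → $3.16795
Bike helmet $55.77: athletic equipment → 8.5% → $4.74045
Subtotal = $464.08; unrounded tax = $43.75325 → $43.75; total due = $507.83

$507.83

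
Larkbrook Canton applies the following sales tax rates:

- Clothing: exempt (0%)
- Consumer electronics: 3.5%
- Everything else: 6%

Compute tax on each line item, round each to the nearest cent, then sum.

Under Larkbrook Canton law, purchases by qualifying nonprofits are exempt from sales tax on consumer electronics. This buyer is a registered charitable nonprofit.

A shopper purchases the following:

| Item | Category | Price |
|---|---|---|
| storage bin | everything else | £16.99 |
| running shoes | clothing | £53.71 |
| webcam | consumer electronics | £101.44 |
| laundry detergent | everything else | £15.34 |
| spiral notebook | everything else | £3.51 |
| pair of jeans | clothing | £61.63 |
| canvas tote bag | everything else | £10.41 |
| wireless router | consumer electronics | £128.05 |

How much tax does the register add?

Storage bin £16.99: everything else → 6% → £1.02
Running shoes £53.71: clothing → 0% → £0.00
Webcam £101.44: consumer electronics, buyer-exempt → 0% → £0.00
Laundry detergent £15.34: everything else → 6% → £0.92
Spiral notebook £3.51: everything else → 6% → £0.21
Pair of jeans £61.63: clothing → 0% → £0.00
Canvas tote bag £10.41: everything else → 6% → £0.62
Wireless router £128.05: consumer electronics, buyer-exempt → 0% → £0.00
Total tax = £1.02 + £0.92 + £0.21 + £0.62 = £2.77

£2.77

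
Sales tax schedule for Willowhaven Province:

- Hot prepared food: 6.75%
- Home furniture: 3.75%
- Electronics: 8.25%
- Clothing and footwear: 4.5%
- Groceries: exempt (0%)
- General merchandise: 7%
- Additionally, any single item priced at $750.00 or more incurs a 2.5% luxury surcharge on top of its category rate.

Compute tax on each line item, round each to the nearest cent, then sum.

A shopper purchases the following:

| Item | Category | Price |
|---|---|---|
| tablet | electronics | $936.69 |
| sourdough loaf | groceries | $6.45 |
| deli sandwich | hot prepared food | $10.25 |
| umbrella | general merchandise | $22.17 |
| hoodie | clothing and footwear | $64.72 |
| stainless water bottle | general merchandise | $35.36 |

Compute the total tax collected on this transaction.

Tablet $936.69: electronics → 8.25% + 2.5% surcharge = 10.75% → $100.69
Sourdough loaf $6.45: groceries → 0% → $0.00
Deli sandwich $10.25: hot prepared food → 6.75% → $0.69
Umbrella $22.17: general merchandise → 7% → $1.55
Hoodie $64.72: clothing and footwear → 4.5% → $2.91
Stainless water bottle $35.36: general merchandise → 7% → $2.48
Total tax = $100.69 + $0.69 + $1.55 + $2.91 + $2.48 = $108.32

$108.32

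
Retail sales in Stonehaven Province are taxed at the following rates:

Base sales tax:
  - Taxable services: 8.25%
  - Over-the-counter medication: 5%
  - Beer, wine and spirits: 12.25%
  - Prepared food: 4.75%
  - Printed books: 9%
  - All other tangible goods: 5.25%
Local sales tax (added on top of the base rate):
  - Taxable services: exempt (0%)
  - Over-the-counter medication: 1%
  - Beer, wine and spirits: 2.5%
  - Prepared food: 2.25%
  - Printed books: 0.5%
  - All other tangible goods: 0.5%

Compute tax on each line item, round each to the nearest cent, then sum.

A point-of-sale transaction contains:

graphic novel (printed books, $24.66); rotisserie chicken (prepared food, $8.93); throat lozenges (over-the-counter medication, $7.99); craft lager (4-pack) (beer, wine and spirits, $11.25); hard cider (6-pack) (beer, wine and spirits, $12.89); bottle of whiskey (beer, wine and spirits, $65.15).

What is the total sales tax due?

$16.62

Graphic novel $24.66: printed books → 9% + 0.5% local = 9.5% → $2.34
Rotisserie chicken $8.93: prepared food → 4.75% + 2.25% local = 7% → $0.63
Throat lozenges $7.99: over-the-counter medication → 5% + 1% local = 6% → $0.48
Craft lager (4-pack) $11.25: beer, wine and spirits → 12.25% + 2.5% local = 14.75% → $1.66
Hard cider (6-pack) $12.89: beer, wine and spirits → 12.25% + 2.5% local = 14.75% → $1.90
Bottle of whiskey $65.15: beer, wine and spirits → 12.25% + 2.5% local = 14.75% → $9.61
Total tax = $2.34 + $0.63 + $0.48 + $1.66 + $1.90 + $9.61 = $16.62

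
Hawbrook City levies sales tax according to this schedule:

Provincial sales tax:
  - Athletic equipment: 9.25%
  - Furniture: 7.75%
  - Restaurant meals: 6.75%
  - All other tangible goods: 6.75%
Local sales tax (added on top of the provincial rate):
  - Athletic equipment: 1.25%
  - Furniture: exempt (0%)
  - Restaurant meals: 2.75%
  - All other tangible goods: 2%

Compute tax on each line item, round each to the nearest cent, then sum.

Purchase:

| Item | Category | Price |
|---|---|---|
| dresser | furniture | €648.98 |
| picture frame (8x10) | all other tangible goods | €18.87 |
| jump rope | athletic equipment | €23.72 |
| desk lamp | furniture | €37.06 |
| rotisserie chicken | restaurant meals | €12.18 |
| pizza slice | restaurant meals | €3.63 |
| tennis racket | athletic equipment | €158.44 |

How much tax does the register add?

€75.45

Dresser €648.98: furniture → 7.75% + 0% local = 7.75% → €50.30
Picture frame (8x10) €18.87: all other tangible goods → 6.75% + 2% local = 8.75% → €1.65
Jump rope €23.72: athletic equipment → 9.25% + 1.25% local = 10.5% → €2.49
Desk lamp €37.06: furniture → 7.75% + 0% local = 7.75% → €2.87
Rotisserie chicken €12.18: restaurant meals → 6.75% + 2.75% local = 9.5% → €1.16
Pizza slice €3.63: restaurant meals → 6.75% + 2.75% local = 9.5% → €0.34
Tennis racket €158.44: athletic equipment → 9.25% + 1.25% local = 10.5% → €16.64
Total tax = €50.30 + €1.65 + €2.49 + €2.87 + €1.16 + €0.34 + €16.64 = €75.45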